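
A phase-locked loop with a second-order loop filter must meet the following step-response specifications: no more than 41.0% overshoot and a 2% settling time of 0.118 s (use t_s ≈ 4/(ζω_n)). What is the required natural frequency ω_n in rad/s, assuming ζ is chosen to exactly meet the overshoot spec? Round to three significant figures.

Inverting the overshoot relation: ζ = |ln 0.410|/√(π² + ln²0.410) = 0.273.
Then ω_n = 4/(ζ t_s) = 4/(0.273 × 0.118) = 124 rad/s.

ω_n ≈ 124 rad/s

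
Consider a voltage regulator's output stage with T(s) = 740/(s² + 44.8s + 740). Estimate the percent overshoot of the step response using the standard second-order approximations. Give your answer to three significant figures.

%OS ≈ 1.05%

Matching coefficients with s² + 2ζω_n s + ω_n² gives ω_n² = 740 ⇒ ω_n = 27.2 rad/s, and ζ = 44.8/(2ω_n) = 0.823.
%OS = 100·exp(−πζ/√(1−ζ²)) = 1.05%.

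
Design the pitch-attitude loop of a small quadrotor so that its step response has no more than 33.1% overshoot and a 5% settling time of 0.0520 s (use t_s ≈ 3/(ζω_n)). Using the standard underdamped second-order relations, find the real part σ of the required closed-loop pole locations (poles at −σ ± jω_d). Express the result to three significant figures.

σ ≈ 57.7

The settling-time spec alone fixes σ = ζω_n = 3/t_s = 3/0.0520 = 57.7.
(Overshoot then fixes ζ = 0.332 and hence ω_d = σ·√(1−ζ²)/ζ = 164 rad/s.)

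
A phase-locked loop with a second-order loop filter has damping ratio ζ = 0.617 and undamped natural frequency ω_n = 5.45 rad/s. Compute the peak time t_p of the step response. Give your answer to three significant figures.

The damped frequency is ω_d = ω_n√(1−ζ²) = 5.45·√(1−0.381) = 4.29 rad/s.
Peak time t_p = π/ω_d = π/4.29 = 0.732 s.

t_p ≈ 0.732 s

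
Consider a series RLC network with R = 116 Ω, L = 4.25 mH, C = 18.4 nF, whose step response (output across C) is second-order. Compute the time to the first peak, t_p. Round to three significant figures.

For a series RLC circuit (capacitor voltage as output), ω_n = 1/√(LC) = 1/√(4.25 mH · 18.4 nF) = 113000 rad/s.
ζ = (R/2)·√(C/L) = (116/2)·√(18.4 nF/4.25 mH) = 0.121.
ω_d = 113000·√(1 − 0.121²) = 112000 rad/s. t_p = π/ω_d = 0.0000280 s.

t_p ≈ 0.0000280 s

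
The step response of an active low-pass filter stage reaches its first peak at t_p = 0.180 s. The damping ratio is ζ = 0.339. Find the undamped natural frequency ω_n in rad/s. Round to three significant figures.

Peak time t_p = π/ω_d, so ω_d = π/t_p = π/0.180 = 17.5 rad/s.
ω_n = ω_d/√(1−ζ²) = 17.5/√0.885 = 18.6 rad/s.

ω_n ≈ 18.6 rad/s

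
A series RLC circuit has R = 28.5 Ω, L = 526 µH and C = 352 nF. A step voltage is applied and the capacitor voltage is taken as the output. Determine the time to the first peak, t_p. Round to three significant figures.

For a series RLC circuit (capacitor voltage as output), ω_n = 1/√(LC) = 1/√(526 µH · 352 nF) = 73500 rad/s.
ζ = (R/2)·√(C/L) = (28.5/2)·√(352 nF/526 µH) = 0.369.
ω_d = 73500·√(1 − 0.369²) = 68300 rad/s. t_p = π/ω_d = 0.0000460 s.

t_p ≈ 0.0000460 s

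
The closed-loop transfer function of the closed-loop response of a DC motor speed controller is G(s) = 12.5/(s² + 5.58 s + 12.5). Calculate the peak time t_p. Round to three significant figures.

t_p ≈ 1.45 s

Comparing the denominator to s² + 2ζω_n s + ω_n²: ω_n = √12.5 = 3.54 rad/s, and 2ζω_n = 5.58 so ζ = 5.58/(2·3.54) = 0.789.
ω_d = 3.54·√(1 − 0.789²) = 2.17 rad/s. Then t_p = π/ω_d = 1.45 s.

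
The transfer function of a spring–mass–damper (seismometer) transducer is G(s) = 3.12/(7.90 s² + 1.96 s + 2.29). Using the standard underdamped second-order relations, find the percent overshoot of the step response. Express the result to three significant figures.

Dividing through by 7.90: denominator becomes s² + 0.2481 s + 0.2899.
So ω_n = √0.2899 = 0.538 rad/s and ζ = 0.2481/(2·0.538) = 0.230.
%OS = 100·exp(−πζ/√(1−ζ²)) = 47.5%.

%OS ≈ 47.5%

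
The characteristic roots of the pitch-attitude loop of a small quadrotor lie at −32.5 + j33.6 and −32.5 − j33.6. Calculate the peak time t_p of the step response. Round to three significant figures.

t_p = π/ω_d with ω_d = 33.6 (the imaginary part), so t_p = 0.0935 s.

t_p ≈ 0.0935 s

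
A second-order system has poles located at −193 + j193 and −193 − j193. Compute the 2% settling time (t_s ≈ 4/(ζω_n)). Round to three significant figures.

t_s ≈ 0.0207 s

For poles at −σ ± jω_d, ζω_n = σ = 193, so t_s ≈ 4/σ = 0.0207 s.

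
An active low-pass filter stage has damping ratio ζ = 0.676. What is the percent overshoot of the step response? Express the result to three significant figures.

For an underdamped second-order system, %OS = 100·exp(−πζ/√(1−ζ²)).
πζ/√(1−ζ²) = π·0.676/√(1−0.457) = 2.882, so %OS = 100·e^(−2.882) = 5.60%.

%OS ≈ 5.60%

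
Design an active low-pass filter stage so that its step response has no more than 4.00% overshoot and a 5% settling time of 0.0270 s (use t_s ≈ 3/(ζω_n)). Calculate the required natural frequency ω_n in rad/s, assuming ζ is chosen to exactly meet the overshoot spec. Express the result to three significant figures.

ω_n ≈ 155 rad/s

Inverting the overshoot relation: ζ = |ln 0.0400|/√(π² + ln²0.0400) = 0.716.
From t_s ≈ 3/(ζω_n): ω_n = 3/(ζ·t_s) = 3/(0.716·0.0270) = 155 rad/s.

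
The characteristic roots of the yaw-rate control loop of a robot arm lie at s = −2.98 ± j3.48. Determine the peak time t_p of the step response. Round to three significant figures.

t_p = π/ω_d with ω_d = 3.48 (the imaginary part), so t_p = 0.903 s.

t_p ≈ 0.903 s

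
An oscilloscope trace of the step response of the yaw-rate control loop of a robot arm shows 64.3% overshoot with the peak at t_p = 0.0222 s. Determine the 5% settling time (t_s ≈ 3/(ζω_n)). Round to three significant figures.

From the overshoot, ζ = −ln(OS)/√(π²+ln²(OS)) = 0.139.
From t_p = π/ω_d, ω_d = π/0.0222 = 142 rad/s, so ω_n = ω_d/√(1−ζ²) = 143 rad/s.
t_s ≈ 3/(ζω_n) = 3/(0.139·143) = 0.151 s.

t_s ≈ 0.151 s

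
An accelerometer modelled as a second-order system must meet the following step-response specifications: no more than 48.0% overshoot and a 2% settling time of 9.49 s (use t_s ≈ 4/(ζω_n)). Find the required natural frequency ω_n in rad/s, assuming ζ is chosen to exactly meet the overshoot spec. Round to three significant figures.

ω_n ≈ 1.85 rad/s

Inverting the overshoot relation: ζ = |ln 0.480|/√(π² + ln²0.480) = 0.228.
From t_s ≈ 4/(ζω_n): ω_n = 4/(ζ·t_s) = 4/(0.228·9.49) = 1.85 rad/s.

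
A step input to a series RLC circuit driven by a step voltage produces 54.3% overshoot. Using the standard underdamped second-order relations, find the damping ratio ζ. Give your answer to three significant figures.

ζ ≈ 0.191

ζ = −ln(OS)/√(π² + (ln OS)²). With OS = 0.543, ln OS = −0.6106 and ζ = 0.6106/3.200 = 0.191.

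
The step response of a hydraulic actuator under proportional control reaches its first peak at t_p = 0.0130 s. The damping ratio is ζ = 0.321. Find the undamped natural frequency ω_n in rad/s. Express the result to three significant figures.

Peak time t_p = π/ω_d, so ω_d = π/t_p = π/0.0130 = 242 rad/s.
ω_n = ω_d/√(1−ζ²) = 242/√0.897 = 255 rad/s.

ω_n ≈ 255 rad/s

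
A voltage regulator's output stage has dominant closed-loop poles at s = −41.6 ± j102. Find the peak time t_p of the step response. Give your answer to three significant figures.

t_p = π/ω_d with ω_d = 102 (the imaginary part), so t_p = 0.0308 s.

t_p ≈ 0.0308 s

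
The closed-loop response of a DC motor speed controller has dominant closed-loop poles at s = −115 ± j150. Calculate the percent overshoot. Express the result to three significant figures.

%OS ≈ 8.99%

|pole| = ω_n = √(115² + 150²) = 189 rad/s; ζ = cos θ = σ/ω_n = 0.608.
%OS = 100 e^{−πζ/√(1−ζ²)} with ζ = 0.608 gives 8.99%.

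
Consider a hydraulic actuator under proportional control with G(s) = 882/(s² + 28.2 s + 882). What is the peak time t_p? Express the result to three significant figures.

ω_n = √882 = 29.7 rad/s; ζ = 28.2/(2·29.7) = 0.475.
ω_d = 29.7·√(1 − 0.475²) = 26.1 rad/s. Then t_p = π/ω_d = 0.120 s.

t_p ≈ 0.120 s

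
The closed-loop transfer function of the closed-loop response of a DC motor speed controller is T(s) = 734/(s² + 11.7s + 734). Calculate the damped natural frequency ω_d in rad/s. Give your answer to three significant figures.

ω_n = √734 = 27.1 rad/s; ζ = 11.7/(2·27.1) = 0.216.
ω_d = ω_n√(1−ζ²) = 26.5 rad/s.

ω_d ≈ 26.5 rad/s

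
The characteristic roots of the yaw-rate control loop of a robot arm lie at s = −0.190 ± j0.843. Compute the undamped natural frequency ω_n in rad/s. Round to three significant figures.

With σ = 0.190, ω_d = 0.843: ω_n = √(σ²+ω_d²) = 0.864 rad/s, ζ = σ/ω_n = 0.220.

ω_n ≈ 0.864 rad/s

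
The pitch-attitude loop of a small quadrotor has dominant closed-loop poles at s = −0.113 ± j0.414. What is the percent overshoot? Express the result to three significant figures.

The poles are at −σ ± jω_d with σ = 0.113 and ω_d = 0.414, so ω_n = √(σ²+ω_d²) = 0.429 rad/s and ζ = σ/ω_n = 0.263.
%OS = 100·exp(−πζ/√(1−ζ²)) = 42.4%.

%OS ≈ 42.4%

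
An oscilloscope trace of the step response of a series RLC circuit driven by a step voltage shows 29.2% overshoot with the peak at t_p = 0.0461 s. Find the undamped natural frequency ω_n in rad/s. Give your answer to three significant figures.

ζ from %OS: ζ = |ln 0.292|/√(π²+ln²0.292) = 0.365.
t_p = π/ω_d ⇒ ω_d = 68.1 rad/s; then ω_n = ω_d/√(1−ζ²) = 73.2 rad/s.

ω_n ≈ 73.2 rad/s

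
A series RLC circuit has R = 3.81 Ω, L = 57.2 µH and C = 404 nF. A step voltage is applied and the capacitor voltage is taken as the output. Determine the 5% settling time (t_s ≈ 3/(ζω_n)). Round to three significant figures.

t_s ≈ 0.0000901 s

For a series RLC circuit (capacitor voltage as output), ω_n = 1/√(LC) = 1/√(57.2 µH · 404 nF) = 208000 rad/s.
ζ = (R/2)·√(C/L) = (3.81/2)·√(404 nF/57.2 µH) = 0.160.
t_s ≈ 3/(ζω_n) = 0.0000901 s.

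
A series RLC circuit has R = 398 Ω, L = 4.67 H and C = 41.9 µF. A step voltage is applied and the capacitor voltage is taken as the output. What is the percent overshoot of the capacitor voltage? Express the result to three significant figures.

For a series RLC circuit (capacitor voltage as output), ω_n = 1/√(LC) = 1/√(4.67 H · 41.9 µF) = 71.5 rad/s.
ζ = (R/2)·√(C/L) = (398/2)·√(41.9 µF/4.67 H) = 0.596.
%OS = 100·exp(−πζ/√(1−ζ²)) = 9.71%.

%OS ≈ 9.71%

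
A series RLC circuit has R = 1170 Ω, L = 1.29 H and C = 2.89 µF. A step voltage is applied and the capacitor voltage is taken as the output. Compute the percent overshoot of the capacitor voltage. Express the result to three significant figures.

For a series RLC circuit (capacitor voltage as output), ω_n = 1/√(LC) = 1/√(1.29 H · 2.89 µF) = 518 rad/s.
ζ = (R/2)·√(C/L) = (1170/2)·√(2.89 µF/1.29 H) = 0.876.
%OS = 100 e^{−πζ/√(1−ζ²)} with ζ = 0.876 gives 0.336%.

%OS ≈ 0.336%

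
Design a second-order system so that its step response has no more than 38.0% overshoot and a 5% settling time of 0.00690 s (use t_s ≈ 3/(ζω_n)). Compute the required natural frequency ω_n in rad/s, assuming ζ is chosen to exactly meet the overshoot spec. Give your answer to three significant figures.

ζ = −ln(OS)/√(π² + (ln OS)²). With OS = 0.380, ln OS = −0.9676 and ζ = 0.9676/3.287 = 0.294.
From t_s ≈ 3/(ζω_n): ω_n = 3/(ζ·t_s) = 3/(0.294·0.00690) = 1480 rad/s.

ω_n ≈ 1480 rad/s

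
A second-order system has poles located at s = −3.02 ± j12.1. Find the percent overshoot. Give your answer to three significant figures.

%OS ≈ 45.7%

|pole| = ω_n = √(3.02² + 12.1²) = 12.5 rad/s; ζ = cos θ = σ/ω_n = 0.242.
%OS = 100·exp(−πζ/√(1−ζ²)) = 45.7%.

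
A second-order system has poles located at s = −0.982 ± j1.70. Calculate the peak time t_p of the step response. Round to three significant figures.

t_p ≈ 1.85 s

t_p = π/ω_d with ω_d = 1.70 (the imaginary part), so t_p = 1.85 s.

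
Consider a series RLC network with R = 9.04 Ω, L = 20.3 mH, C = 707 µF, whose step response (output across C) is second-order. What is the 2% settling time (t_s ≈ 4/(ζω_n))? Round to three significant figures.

For a series RLC circuit (capacitor voltage as output), ω_n = 1/√(LC) = 1/√(20.3 mH · 707 µF) = 264 rad/s.
ζ = (R/2)·√(C/L) = (9.04/2)·√(707 µF/20.3 mH) = 0.844.
t_s ≈ 4/(ζω_n) = 0.0180 s.

t_s ≈ 0.0180 s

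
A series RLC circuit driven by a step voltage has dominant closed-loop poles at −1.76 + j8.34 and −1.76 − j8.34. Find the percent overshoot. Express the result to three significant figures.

The poles are at −σ ± jω_d with σ = 1.76 and ω_d = 8.34, so ω_n = √(σ²+ω_d²) = 8.52 rad/s and ζ = σ/ω_n = 0.206.
%OS = 100·exp(−πζ/√(1−ζ²)) = 51.5%.

%OS ≈ 51.5%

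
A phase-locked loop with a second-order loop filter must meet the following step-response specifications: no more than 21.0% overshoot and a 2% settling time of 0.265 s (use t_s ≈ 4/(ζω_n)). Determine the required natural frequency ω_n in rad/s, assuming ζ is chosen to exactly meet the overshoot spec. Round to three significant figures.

From %OS = 100·exp(−πζ/√(1−ζ²)), invert to get ζ = −ln(OS)/√(π² + ln²(OS)) with OS = 0.210.
−ln 0.210 = 1.561, so ζ = 1.561/√(π² + 2.436) = 0.445.
Then ω_n = 4/(ζ t_s) = 4/(0.445 × 0.265) = 33.9 rad/s.

ω_n ≈ 33.9 rad/s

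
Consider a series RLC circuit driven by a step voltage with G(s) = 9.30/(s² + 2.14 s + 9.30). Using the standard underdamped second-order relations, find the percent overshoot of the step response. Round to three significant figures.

Matching coefficients with s² + 2ζω_n s + ω_n² gives ω_n² = 9.30 ⇒ ω_n = 3.05 rad/s, and ζ = 2.14/(2ω_n) = 0.351.
%OS = 100 e^{−πζ/√(1−ζ²)} with ζ = 0.351 gives 30.8%.

%OS ≈ 30.8%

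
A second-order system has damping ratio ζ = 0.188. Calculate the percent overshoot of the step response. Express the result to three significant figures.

For an underdamped second-order system, %OS = 100·exp(−πζ/√(1−ζ²)).
πζ/√(1−ζ²) = π·0.188/√(1−0.0353) = 0.6013, so %OS = 100·e^(−0.6013) = 54.8%.

%OS ≈ 54.8%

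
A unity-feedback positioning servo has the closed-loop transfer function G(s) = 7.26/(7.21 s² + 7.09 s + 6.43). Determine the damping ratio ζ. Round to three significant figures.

ζ ≈ 0.521

Dividing through by 7.21: denominator becomes s² + 0.9834 s + 0.8918.
So ω_n = √0.8918 = 0.944 rad/s and ζ = 0.9834/(2·0.944) = 0.521.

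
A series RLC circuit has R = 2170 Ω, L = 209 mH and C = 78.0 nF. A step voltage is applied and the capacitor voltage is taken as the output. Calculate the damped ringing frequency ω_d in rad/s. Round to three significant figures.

For a series RLC circuit (capacitor voltage as output), ω_n = 1/√(LC) = 1/√(209 mH · 78.0 nF) = 7830 rad/s.
ζ = (R/2)·√(C/L) = (2170/2)·√(78.0 nF/209 mH) = 0.663.
ω_d = ω_n√(1−ζ²) = 5860 rad/s.

ω_d ≈ 5860 rad/s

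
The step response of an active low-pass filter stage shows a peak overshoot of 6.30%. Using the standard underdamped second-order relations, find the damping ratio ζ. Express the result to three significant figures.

Inverting the overshoot relation: ζ = |ln 0.0630|/√(π² + ln²0.0630) = 0.661.

ζ ≈ 0.661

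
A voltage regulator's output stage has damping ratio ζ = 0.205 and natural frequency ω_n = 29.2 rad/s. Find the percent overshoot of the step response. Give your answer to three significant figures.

For an underdamped second-order system, %OS = 100·exp(−πζ/√(1−ζ²)).
πζ/√(1−ζ²) = π·0.205/√(1−0.0420) = 0.6580, so %OS = 100·e^(−0.6580) = 51.8%.

%OS ≈ 51.8%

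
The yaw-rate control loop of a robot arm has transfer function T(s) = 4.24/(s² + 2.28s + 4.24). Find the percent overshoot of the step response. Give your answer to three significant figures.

%OS ≈ 12.4%

Matching coefficients with s² + 2ζω_n s + ω_n² gives ω_n² = 4.24 ⇒ ω_n = 2.06 rad/s, and ζ = 2.28/(2ω_n) = 0.554.
%OS = 100·exp(−πζ/√(1−ζ²)) = 12.4%.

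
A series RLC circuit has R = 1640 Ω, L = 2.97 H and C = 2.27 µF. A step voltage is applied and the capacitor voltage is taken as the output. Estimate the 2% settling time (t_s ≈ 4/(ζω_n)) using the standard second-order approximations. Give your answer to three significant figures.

For a series RLC circuit (capacitor voltage as output), ω_n = 1/√(LC) = 1/√(2.97 H · 2.27 µF) = 385 rad/s.
ζ = (R/2)·√(C/L) = (1640/2)·√(2.27 µF/2.97 H) = 0.717.
t_s ≈ 4/(ζω_n) = 0.0145 s.

t_s ≈ 0.0145 s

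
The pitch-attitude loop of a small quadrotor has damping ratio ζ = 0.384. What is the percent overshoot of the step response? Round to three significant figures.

%OS ≈ 27.1%

For an underdamped second-order system, %OS = 100·exp(−πζ/√(1−ζ²)).
πζ/√(1−ζ²) = π·0.384/√(1−0.147) = 1.307, so %OS = 100·e^(−1.307) = 27.1%.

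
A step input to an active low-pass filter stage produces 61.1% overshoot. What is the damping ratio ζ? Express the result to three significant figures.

ζ ≈ 0.155

Inverting the overshoot relation: ζ = |ln 0.611|/√(π² + ln²0.611) = 0.155.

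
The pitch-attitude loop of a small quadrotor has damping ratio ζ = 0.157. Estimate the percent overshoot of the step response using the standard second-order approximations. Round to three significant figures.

For an underdamped second-order system, %OS = 100·exp(−πζ/√(1−ζ²)).
πζ/√(1−ζ²) = π·0.157/√(1−0.0246) = 0.4994, so %OS = 100·e^(−0.4994) = 60.7%.

%OS ≈ 60.7%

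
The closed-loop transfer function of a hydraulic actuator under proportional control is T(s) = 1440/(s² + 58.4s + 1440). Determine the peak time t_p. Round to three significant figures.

Matching coefficients with s² + 2ζω_n s + ω_n² gives ω_n² = 1440 ⇒ ω_n = 37.9 rad/s, and ζ = 58.4/(2ω_n) = 0.769.
The damped frequency ω_d = ω_n√(1−ζ²) = 24.2 rad/s. Then t_p = π/ω_d = 0.130 s.

t_p ≈ 0.130 s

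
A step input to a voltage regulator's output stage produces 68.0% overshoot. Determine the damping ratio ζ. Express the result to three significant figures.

ζ ≈ 0.122

ζ = −ln(OS)/√(π² + (ln OS)²). With OS = 0.680, ln OS = −0.3857 and ζ = 0.3857/3.165 = 0.122.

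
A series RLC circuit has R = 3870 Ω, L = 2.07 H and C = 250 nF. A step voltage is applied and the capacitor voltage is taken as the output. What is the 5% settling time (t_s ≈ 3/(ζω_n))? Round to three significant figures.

t_s ≈ 0.00321 s

For a series RLC circuit (capacitor voltage as output), ω_n = 1/√(LC) = 1/√(2.07 H · 250 nF) = 1390 rad/s.
ζ = (R/2)·√(C/L) = (3870/2)·√(250 nF/2.07 H) = 0.672.
t_s ≈ 3/(ζω_n) = 0.00321 s.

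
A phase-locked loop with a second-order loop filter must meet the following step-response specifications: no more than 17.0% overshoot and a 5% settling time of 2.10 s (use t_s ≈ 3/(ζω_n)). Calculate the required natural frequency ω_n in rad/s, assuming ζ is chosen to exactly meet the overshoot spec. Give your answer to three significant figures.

ζ = −ln(OS)/√(π² + (ln OS)²). With OS = 0.170, ln OS = −1.772 and ζ = 1.772/3.607 = 0.491.
Then ω_n = 3/(ζ t_s) = 3/(0.491 × 2.10) = 2.91 rad/s.

ω_n ≈ 2.91 rad/s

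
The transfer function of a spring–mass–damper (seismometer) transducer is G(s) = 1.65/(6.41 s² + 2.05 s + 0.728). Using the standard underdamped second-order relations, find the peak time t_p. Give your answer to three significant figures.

Dividing through by 6.41: denominator becomes s² + 0.3198 s + 0.1136.
So ω_n = √0.1136 = 0.337 rad/s and ζ = 0.3198/(2·0.337) = 0.474.
The damped frequency ω_d = ω_n√(1−ζ²) = 0.297 rad/s. t_p = π/ω_d = 10.6 s.

t_p ≈ 10.6 s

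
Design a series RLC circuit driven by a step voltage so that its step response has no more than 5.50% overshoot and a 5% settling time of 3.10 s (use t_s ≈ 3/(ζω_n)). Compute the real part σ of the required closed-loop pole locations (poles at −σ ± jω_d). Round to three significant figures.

The settling-time spec alone fixes σ = ζω_n = 3/t_s = 3/3.10 = 0.968.
(Overshoot then fixes ζ = 0.678 and hence ω_d = σ·√(1−ζ²)/ζ = 1.05 rad/s.)

σ ≈ 0.968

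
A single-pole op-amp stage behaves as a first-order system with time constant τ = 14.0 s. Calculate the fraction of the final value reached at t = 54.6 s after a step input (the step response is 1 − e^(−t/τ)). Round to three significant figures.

y/y_∞ ≈ 0.980

y(t)/y_∞ = 1 − e^(−t/τ) = 1 − e^(−54.6/14.0) = 1 − e^(−3.90) = 0.980.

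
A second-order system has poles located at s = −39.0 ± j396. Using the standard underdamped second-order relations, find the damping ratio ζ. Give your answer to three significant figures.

ζ ≈ 0.0980

With σ = 39.0, ω_d = 396: ω_n = √(σ²+ω_d²) = 398 rad/s, ζ = σ/ω_n = 0.0980.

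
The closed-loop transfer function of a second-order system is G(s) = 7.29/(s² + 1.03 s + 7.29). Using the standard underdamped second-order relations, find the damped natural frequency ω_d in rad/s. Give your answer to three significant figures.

Comparing the denominator to s² + 2ζω_n s + ω_n²: ω_n = √7.29 = 2.70 rad/s, and 2ζω_n = 1.03 so ζ = 1.03/(2·2.70) = 0.191.
ω_d = ω_n√(1−ζ²) = 2.65 rad/s.

ω_d ≈ 2.65 rad/s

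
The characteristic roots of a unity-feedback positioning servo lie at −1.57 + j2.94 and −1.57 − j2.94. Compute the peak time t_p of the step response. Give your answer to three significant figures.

t_p ≈ 1.07 s

t_p = π/ω_d with ω_d = 2.94 (the imaginary part), so t_p = 1.07 s.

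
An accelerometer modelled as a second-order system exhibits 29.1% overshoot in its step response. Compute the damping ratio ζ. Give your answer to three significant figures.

ζ ≈ 0.366

Inverting the overshoot relation: ζ = |ln 0.291|/√(π² + ln²0.291) = 0.366.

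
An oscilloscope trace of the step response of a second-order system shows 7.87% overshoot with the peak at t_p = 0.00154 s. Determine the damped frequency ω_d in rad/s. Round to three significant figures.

ω_d ≈ 2040 rad/s

t_p = π/ω_d, so ω_d = π/0.00154 = 2040 rad/s.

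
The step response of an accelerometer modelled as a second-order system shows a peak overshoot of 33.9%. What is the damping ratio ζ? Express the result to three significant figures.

Inverting the overshoot relation: ζ = |ln 0.339|/√(π² + ln²0.339) = 0.326.

ζ ≈ 0.326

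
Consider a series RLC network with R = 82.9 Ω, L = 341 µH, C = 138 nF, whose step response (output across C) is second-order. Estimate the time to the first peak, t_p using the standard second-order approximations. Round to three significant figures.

t_p ≈ 0.0000390 s

For a series RLC circuit (capacitor voltage as output), ω_n = 1/√(LC) = 1/√(341 µH · 138 nF) = 146000 rad/s.
ζ = (R/2)·√(C/L) = (82.9/2)·√(138 nF/341 µH) = 0.834.
ω_d = 146000·√(1 − 0.834²) = 80500 rad/s. t_p = π/ω_d = 0.0000390 s.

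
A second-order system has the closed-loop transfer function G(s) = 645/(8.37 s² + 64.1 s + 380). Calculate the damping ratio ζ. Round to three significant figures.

Dividing through by 8.37: denominator becomes s² + 7.658 s + 45.40.
So ω_n = √45.40 = 6.74 rad/s and ζ = 7.658/(2·6.74) = 0.568.

ζ ≈ 0.568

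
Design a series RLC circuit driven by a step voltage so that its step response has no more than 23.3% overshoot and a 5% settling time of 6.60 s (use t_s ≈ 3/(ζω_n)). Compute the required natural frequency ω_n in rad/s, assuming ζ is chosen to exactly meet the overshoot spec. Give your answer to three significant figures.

From %OS = 100·exp(−πζ/√(1−ζ²)), invert to get ζ = −ln(OS)/√(π² + ln²(OS)) with OS = 0.233.
−ln 0.233 = 1.457, so ζ = 1.457/√(π² + 2.122) = 0.421.
From t_s ≈ 3/(ζω_n): ω_n = 3/(ζ·t_s) = 3/(0.421·6.60) = 1.08 rad/s.

ω_n ≈ 1.08 rad/s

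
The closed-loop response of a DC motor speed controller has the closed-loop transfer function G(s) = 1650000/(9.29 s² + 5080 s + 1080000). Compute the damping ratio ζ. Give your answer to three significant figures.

Dividing through by 9.29: denominator becomes s² + 546.8 s + 116300.
So ω_n = √116300 = 341 rad/s and ζ = 546.8/(2·341) = 0.802.

ζ ≈ 0.802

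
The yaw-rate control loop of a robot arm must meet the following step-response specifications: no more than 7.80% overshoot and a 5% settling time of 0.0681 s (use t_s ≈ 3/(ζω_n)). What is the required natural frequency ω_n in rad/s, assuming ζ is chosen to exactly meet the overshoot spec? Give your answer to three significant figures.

ω_n ≈ 69.9 rad/s

From %OS = 100·exp(−πζ/√(1−ζ²)), invert to get ζ = −ln(OS)/√(π² + ln²(OS)) with OS = 0.0780.
−ln 0.0780 = 2.551, so ζ = 2.551/√(π² + 6.508) = 0.630.
From t_s ≈ 3/(ζω_n): ω_n = 3/(ζ·t_s) = 3/(0.630·0.0681) = 69.9 rad/s.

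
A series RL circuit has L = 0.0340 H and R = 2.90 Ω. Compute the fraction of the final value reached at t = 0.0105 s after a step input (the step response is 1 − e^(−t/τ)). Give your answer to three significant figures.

τ = L/R = 0.0340/2.90 = 0.0117 s.
y(t)/y_∞ = 1 − e^(−t/τ) = 1 − e^(−0.0105/0.0117) = 1 − e^(−0.896) = 0.592.

y/y_∞ ≈ 0.592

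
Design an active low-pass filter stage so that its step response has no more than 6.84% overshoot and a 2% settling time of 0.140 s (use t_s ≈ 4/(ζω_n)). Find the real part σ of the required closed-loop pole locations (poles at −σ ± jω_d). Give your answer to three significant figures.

The settling-time spec alone fixes σ = ζω_n = 4/t_s = 4/0.140 = 28.6.
(Overshoot then fixes ζ = 0.649 and hence ω_d = σ·√(1−ζ²)/ζ = 33.5 rad/s.)

σ ≈ 28.6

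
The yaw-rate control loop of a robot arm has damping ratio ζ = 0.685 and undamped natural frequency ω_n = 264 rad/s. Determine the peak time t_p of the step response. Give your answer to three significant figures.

t_p ≈ 0.0163 s

The damped frequency is ω_d = ω_n√(1−ζ²) = 264·√(1−0.469) = 192 rad/s.
Peak time t_p = π/ω_d = π/192 = 0.0163 s.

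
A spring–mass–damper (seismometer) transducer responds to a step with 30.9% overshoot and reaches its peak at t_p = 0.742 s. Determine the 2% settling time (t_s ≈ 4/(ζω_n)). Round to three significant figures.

t_s ≈ 2.53 s

ζ from %OS: ζ = |ln 0.309|/√(π²+ln²0.309) = 0.350.
From t_p = π/ω_d, ω_d = π/0.742 = 4.23 rad/s, so ω_n = ω_d/√(1−ζ²) = 4.52 rad/s.
t_s ≈ 4/(ζω_n) = 4/(0.350·4.52) = 2.53 s.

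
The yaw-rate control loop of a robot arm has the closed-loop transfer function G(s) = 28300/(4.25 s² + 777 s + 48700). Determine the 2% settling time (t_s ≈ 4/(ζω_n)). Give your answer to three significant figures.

t_s ≈ 0.0438 s

Dividing through by 4.25: denominator becomes s² + 182.8 s + 11460.
So ω_n = √11460 = 107 rad/s and ζ = 182.8/(2·107) = 0.854.
t_s ≈ 4/(ζω_n) = 0.0438 s.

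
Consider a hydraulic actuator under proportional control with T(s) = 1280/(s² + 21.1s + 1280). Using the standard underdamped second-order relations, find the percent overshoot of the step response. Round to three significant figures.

ω_n = √1280 = 35.8 rad/s; ζ = 21.1/(2·35.8) = 0.295.
%OS = 100 e^{−πζ/√(1−ζ²)} with ζ = 0.295 gives 37.9%.

%OS ≈ 37.9%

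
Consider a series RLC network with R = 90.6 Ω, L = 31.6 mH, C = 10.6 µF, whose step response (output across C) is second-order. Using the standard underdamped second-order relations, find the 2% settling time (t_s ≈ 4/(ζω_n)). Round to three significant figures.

t_s ≈ 0.00279 s

For a series RLC circuit (capacitor voltage as output), ω_n = 1/√(LC) = 1/√(31.6 mH · 10.6 µF) = 1730 rad/s.
ζ = (R/2)·√(C/L) = (90.6/2)·√(10.6 µF/31.6 mH) = 0.830.
t_s ≈ 4/(ζω_n) = 0.00279 s.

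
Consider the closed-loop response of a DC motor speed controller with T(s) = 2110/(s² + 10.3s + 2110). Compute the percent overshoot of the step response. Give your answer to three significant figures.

%OS ≈ 70.2%

ω_n = √2110 = 45.9 rad/s; ζ = 10.3/(2·45.9) = 0.112.
%OS = 100 e^{−πζ/√(1−ζ²)} with ζ = 0.112 gives 70.2%.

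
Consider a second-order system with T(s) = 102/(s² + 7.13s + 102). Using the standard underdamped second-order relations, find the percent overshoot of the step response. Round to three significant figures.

Comparing the denominator to s² + 2ζω_n s + ω_n²: ω_n = √102 = 10.1 rad/s, and 2ζω_n = 7.13 so ζ = 7.13/(2·10.1) = 0.353.
%OS = 100 e^{−πζ/√(1−ζ²)} with ζ = 0.353 gives 30.6%.

%OS ≈ 30.6%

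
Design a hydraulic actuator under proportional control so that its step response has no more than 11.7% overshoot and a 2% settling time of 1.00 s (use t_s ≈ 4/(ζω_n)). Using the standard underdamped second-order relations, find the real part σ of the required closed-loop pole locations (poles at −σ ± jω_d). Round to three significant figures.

The settling-time spec alone fixes σ = ζω_n = 4/t_s = 4/1.00 = 4.00.
(Overshoot then fixes ζ = 0.564 and hence ω_d = σ·√(1−ζ²)/ζ = 5.86 rad/s.)

σ ≈ 4.00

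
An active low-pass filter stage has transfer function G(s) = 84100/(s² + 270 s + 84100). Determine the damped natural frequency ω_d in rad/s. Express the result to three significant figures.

ω_d ≈ 257 rad/s

Comparing the denominator to s² + 2ζω_n s + ω_n²: ω_n = √84100 = 290 rad/s, and 2ζω_n = 270 so ζ = 270/(2·290) = 0.466.
ω_d = ω_n√(1−ζ²) = 257 rad/s.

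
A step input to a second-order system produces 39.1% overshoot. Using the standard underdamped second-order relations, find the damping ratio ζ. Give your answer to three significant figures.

ζ ≈ 0.286

From %OS = 100·exp(−πζ/√(1−ζ²)), invert to get ζ = −ln(OS)/√(π² + ln²(OS)) with OS = 0.391.
−ln 0.391 = 0.9390, so ζ = 0.9390/√(π² + 0.8818) = 0.286.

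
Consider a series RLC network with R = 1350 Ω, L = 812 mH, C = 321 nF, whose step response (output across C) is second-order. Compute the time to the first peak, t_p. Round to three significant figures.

t_p ≈ 0.00177 s

For a series RLC circuit (capacitor voltage as output), ω_n = 1/√(LC) = 1/√(812 mH · 321 nF) = 1960 rad/s.
ζ = (R/2)·√(C/L) = (1350/2)·√(321 nF/812 mH) = 0.424.
The damped frequency ω_d = ω_n√(1−ζ²) = 1770 rad/s. t_p = π/ω_d = 0.00177 s.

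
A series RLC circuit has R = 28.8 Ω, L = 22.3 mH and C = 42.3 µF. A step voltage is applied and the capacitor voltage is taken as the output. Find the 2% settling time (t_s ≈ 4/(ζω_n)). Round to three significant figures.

t_s ≈ 0.00619 s

For a series RLC circuit (capacitor voltage as output), ω_n = 1/√(LC) = 1/√(22.3 mH · 42.3 µF) = 1030 rad/s.
ζ = (R/2)·√(C/L) = (28.8/2)·√(42.3 µF/22.3 mH) = 0.627.
t_s ≈ 4/(ζω_n) = 0.00619 s.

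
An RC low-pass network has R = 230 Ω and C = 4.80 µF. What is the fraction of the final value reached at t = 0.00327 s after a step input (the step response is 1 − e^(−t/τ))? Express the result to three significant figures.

y/y_∞ ≈ 0.948

τ = RC = 230 × 4.80 µF = 0.00110 s.
y(t)/y_∞ = 1 − e^(−t/τ) = 1 − e^(−0.00327/0.00110) = 1 − e^(−2.96) = 0.948.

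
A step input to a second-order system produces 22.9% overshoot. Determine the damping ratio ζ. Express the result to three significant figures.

From %OS = 100·exp(−πζ/√(1−ζ²)), invert to get ζ = −ln(OS)/√(π² + ln²(OS)) with OS = 0.229.
−ln 0.229 = 1.474, so ζ = 1.474/√(π² + 2.173) = 0.425.

ζ ≈ 0.425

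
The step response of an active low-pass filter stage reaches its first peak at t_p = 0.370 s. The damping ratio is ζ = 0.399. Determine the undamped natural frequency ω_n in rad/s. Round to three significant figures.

ω_n ≈ 9.26 rad/s

Peak time t_p = π/ω_d, so ω_d = π/t_p = π/0.370 = 8.49 rad/s.
ω_n = ω_d/√(1−ζ²) = 8.49/√0.841 = 9.26 rad/s.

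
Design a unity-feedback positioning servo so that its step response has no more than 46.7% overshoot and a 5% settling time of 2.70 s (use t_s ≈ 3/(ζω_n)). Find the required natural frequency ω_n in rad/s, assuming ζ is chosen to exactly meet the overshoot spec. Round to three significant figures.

From %OS = 100·exp(−πζ/√(1−ζ²)), invert to get ζ = −ln(OS)/√(π² + ln²(OS)) with OS = 0.467.
−ln 0.467 = 0.7614, so ζ = 0.7614/√(π² + 0.5798) = 0.236.
From t_s ≈ 3/(ζω_n): ω_n = 3/(ζ·t_s) = 3/(0.236·2.70) = 4.72 rad/s.

ω_n ≈ 4.72 rad/s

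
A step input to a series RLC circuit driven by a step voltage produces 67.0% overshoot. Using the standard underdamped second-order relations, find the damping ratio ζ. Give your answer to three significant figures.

ζ = −ln(OS)/√(π² + (ln OS)²). With OS = 0.670, ln OS = −0.4005 and ζ = 0.4005/3.167 = 0.126.

ζ ≈ 0.126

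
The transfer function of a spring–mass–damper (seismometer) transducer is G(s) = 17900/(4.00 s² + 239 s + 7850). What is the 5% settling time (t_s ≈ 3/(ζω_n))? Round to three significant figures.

t_s ≈ 0.100 s

Dividing through by 4.00: denominator becomes s² + 59.75 s + 1962.
So ω_n = √1962 = 44.3 rad/s and ζ = 59.75/(2·44.3) = 0.674.
t_s ≈ 3/(ζω_n) = 0.100 s.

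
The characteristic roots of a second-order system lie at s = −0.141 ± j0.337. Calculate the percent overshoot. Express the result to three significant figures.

%OS ≈ 26.9%

The poles are at −σ ± jω_d with σ = 0.141 and ω_d = 0.337, so ω_n = √(σ²+ω_d²) = 0.365 rad/s and ζ = σ/ω_n = 0.386.
%OS = 100 e^{−πζ/√(1−ζ²)} with ζ = 0.386 gives 26.9%.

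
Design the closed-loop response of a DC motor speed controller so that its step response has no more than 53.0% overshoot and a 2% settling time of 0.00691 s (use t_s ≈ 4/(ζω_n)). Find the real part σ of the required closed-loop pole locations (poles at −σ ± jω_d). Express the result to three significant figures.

σ ≈ 579

The settling-time spec alone fixes σ = ζω_n = 4/t_s = 4/0.00691 = 579.
(Overshoot then fixes ζ = 0.198 and hence ω_d = σ·√(1−ζ²)/ζ = 2860 rad/s.)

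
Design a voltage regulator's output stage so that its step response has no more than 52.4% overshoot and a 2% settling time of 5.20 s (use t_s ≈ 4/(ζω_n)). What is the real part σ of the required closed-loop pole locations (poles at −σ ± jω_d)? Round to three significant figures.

σ ≈ 0.769

The settling-time spec alone fixes σ = ζω_n = 4/t_s = 4/5.20 = 0.769.
(Overshoot then fixes ζ = 0.201 and hence ω_d = σ·√(1−ζ²)/ζ = 3.74 rad/s.)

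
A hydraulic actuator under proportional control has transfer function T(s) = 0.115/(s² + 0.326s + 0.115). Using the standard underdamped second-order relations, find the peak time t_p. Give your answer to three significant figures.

t_p ≈ 10.6 s

Matching coefficients with s² + 2ζω_n s + ω_n² gives ω_n² = 0.115 ⇒ ω_n = 0.339 rad/s, and ζ = 0.326/(2ω_n) = 0.481.
ω_d = ω_n√(1−ζ²) = 0.297 rad/s. Then t_p = π/ω_d = 10.6 s.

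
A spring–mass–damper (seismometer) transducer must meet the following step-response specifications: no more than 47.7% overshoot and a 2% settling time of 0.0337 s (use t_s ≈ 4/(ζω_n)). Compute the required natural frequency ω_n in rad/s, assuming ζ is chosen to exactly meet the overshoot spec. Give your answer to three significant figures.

ω_n ≈ 518 rad/s

ζ = −ln(OS)/√(π² + (ln OS)²). With OS = 0.477, ln OS = −0.7402 and ζ = 0.7402/3.228 = 0.229.
Then ω_n = 4/(ζ t_s) = 4/(0.229 × 0.0337) = 518 rad/s.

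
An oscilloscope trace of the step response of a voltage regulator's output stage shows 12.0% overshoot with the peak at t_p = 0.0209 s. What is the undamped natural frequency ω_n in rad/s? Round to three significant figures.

ω_n ≈ 181 rad/s

ζ from %OS: ζ = |ln 0.120|/√(π²+ln²0.120) = 0.559.
From t_p = π/ω_d, ω_d = π/0.0209 = 150 rad/s, so ω_n = ω_d/√(1−ζ²) = 181 rad/s.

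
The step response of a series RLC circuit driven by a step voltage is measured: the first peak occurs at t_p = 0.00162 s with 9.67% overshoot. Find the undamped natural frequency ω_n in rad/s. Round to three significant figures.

ω_n ≈ 2420 rad/s

ζ from %OS: ζ = |ln 0.0967|/√(π²+ln²0.0967) = 0.597.
t_p = π/ω_d ⇒ ω_d = 1940 rad/s; then ω_n = ω_d/√(1−ζ²) = 2420 rad/s.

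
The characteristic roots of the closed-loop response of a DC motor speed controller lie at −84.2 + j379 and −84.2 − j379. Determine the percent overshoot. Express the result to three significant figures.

The poles are at −σ ± jω_d with σ = 84.2 and ω_d = 379, so ω_n = √(σ²+ω_d²) = 388 rad/s and ζ = σ/ω_n = 0.217.
Overshoot: exp(−π·0.217/√(1−0.217²)) = 0.498, i.e. 49.8%.

%OS ≈ 49.8%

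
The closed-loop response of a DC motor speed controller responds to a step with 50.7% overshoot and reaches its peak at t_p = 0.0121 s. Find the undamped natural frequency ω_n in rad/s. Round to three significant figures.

ω_n ≈ 266 rad/s

The overshoot fixes ζ = −ln(OS)/√(π²+ln²(OS)) = 0.211.
t_p = π/ω_d ⇒ ω_d = 260 rad/s; then ω_n = ω_d/√(1−ζ²) = 266 rad/s.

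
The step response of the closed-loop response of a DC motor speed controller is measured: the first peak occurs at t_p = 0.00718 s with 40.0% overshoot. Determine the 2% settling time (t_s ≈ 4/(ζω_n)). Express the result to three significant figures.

From the overshoot, ζ = −ln(OS)/√(π²+ln²(OS)) = 0.280.
From t_p = π/ω_d, ω_d = π/0.00718 = 438 rad/s, so ω_n = ω_d/√(1−ζ²) = 456 rad/s.
t_s ≈ 4/(ζω_n) = 4/(0.280·456) = 0.0313 s.

t_s ≈ 0.0313 s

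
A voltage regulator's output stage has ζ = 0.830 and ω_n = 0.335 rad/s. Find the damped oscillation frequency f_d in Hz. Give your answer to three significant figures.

f_d ≈ 0.0297 Hz

ω_d = ω_n√(1−ζ²) = 0.335·√0.311 = 0.187 rad/s.
f_d = ω_d/(2π) = 0.0297 Hz.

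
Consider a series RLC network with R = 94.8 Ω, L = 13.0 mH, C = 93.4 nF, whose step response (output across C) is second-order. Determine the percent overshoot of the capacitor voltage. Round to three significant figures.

%OS ≈ 66.9%

For a series RLC circuit (capacitor voltage as output), ω_n = 1/√(LC) = 1/√(13.0 mH · 93.4 nF) = 28700 rad/s.
ζ = (R/2)·√(C/L) = (94.8/2)·√(93.4 nF/13.0 mH) = 0.127.
Overshoot: exp(−π·0.127/√(1−0.127²)) = 0.669, i.e. 66.9%.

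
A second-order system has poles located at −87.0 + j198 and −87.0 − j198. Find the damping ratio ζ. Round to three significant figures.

ζ ≈ 0.402

The poles are at −σ ± jω_d with σ = 87.0 and ω_d = 198, so ω_n = √(σ²+ω_d²) = 216 rad/s and ζ = σ/ω_n = 0.402.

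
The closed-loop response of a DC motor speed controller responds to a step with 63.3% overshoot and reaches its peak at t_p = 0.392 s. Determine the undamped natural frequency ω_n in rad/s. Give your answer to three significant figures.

The overshoot fixes ζ = −ln(OS)/√(π²+ln²(OS)) = 0.144.
t_p = π/ω_d ⇒ ω_d = 8.01 rad/s; then ω_n = ω_d/√(1−ζ²) = 8.10 rad/s.

ω_n ≈ 8.10 rad/s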